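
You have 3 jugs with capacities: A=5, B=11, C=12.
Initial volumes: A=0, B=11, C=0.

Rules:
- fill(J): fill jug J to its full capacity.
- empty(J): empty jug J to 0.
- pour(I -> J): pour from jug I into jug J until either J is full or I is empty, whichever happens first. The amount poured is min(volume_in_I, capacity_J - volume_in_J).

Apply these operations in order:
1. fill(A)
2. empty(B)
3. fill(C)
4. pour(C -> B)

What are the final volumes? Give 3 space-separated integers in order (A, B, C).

Step 1: fill(A) -> (A=5 B=11 C=0)
Step 2: empty(B) -> (A=5 B=0 C=0)
Step 3: fill(C) -> (A=5 B=0 C=12)
Step 4: pour(C -> B) -> (A=5 B=11 C=1)

Answer: 5 11 1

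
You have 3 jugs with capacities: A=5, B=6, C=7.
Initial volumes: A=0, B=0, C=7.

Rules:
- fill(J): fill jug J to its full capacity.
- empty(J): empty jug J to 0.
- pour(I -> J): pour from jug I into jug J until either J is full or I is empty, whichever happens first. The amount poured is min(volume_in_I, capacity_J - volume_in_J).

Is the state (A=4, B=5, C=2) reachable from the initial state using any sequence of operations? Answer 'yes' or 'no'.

Answer: no

Derivation:
BFS explored all 216 reachable states.
Reachable set includes: (0,0,0), (0,0,1), (0,0,2), (0,0,3), (0,0,4), (0,0,5), (0,0,6), (0,0,7), (0,1,0), (0,1,1), (0,1,2), (0,1,3) ...
Target (A=4, B=5, C=2) not in reachable set → no.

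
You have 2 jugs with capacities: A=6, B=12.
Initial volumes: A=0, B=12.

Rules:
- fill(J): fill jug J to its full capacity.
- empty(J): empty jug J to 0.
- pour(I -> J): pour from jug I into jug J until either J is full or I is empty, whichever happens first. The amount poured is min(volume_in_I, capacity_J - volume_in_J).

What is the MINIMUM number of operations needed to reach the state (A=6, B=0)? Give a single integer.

Answer: 2

Derivation:
BFS from (A=0, B=12). One shortest path:
  1. fill(A) -> (A=6 B=12)
  2. empty(B) -> (A=6 B=0)
Reached target in 2 moves.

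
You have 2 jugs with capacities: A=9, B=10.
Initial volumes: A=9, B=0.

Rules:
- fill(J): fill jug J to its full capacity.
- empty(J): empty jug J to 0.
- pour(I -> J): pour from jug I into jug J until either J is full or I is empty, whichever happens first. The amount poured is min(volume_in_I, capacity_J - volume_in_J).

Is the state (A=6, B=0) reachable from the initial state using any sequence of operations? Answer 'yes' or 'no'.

Answer: yes

Derivation:
BFS from (A=9, B=0):
  1. pour(A -> B) -> (A=0 B=9)
  2. fill(A) -> (A=9 B=9)
  3. pour(A -> B) -> (A=8 B=10)
  4. empty(B) -> (A=8 B=0)
  5. pour(A -> B) -> (A=0 B=8)
  6. fill(A) -> (A=9 B=8)
  7. pour(A -> B) -> (A=7 B=10)
  8. empty(B) -> (A=7 B=0)
  9. pour(A -> B) -> (A=0 B=7)
  10. fill(A) -> (A=9 B=7)
  11. pour(A -> B) -> (A=6 B=10)
  12. empty(B) -> (A=6 B=0)
Target reached → yes.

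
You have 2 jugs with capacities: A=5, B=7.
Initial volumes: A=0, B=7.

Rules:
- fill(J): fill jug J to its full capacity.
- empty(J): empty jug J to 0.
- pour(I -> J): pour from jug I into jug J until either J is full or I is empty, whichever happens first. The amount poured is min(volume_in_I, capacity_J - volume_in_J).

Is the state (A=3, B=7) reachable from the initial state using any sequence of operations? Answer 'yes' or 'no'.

Answer: yes

Derivation:
BFS from (A=0, B=7):
  1. fill(A) -> (A=5 B=7)
  2. empty(B) -> (A=5 B=0)
  3. pour(A -> B) -> (A=0 B=5)
  4. fill(A) -> (A=5 B=5)
  5. pour(A -> B) -> (A=3 B=7)
Target reached → yes.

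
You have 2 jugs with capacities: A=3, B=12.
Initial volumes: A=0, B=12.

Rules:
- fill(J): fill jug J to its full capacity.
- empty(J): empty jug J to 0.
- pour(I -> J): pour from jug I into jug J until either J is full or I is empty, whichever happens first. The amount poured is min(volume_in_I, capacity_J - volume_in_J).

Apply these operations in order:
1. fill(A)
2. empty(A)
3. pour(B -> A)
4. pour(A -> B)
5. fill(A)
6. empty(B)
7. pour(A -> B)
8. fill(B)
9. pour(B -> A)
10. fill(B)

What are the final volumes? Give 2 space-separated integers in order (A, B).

Step 1: fill(A) -> (A=3 B=12)
Step 2: empty(A) -> (A=0 B=12)
Step 3: pour(B -> A) -> (A=3 B=9)
Step 4: pour(A -> B) -> (A=0 B=12)
Step 5: fill(A) -> (A=3 B=12)
Step 6: empty(B) -> (A=3 B=0)
Step 7: pour(A -> B) -> (A=0 B=3)
Step 8: fill(B) -> (A=0 B=12)
Step 9: pour(B -> A) -> (A=3 B=9)
Step 10: fill(B) -> (A=3 B=12)

Answer: 3 12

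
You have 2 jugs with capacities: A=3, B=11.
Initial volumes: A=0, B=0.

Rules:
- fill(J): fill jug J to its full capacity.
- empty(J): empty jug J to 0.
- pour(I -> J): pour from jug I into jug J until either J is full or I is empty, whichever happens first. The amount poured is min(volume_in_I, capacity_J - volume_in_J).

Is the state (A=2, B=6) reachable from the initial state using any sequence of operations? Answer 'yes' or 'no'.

BFS explored all 28 reachable states.
Reachable set includes: (0,0), (0,1), (0,2), (0,3), (0,4), (0,5), (0,6), (0,7), (0,8), (0,9), (0,10), (0,11) ...
Target (A=2, B=6) not in reachable set → no.

Answer: no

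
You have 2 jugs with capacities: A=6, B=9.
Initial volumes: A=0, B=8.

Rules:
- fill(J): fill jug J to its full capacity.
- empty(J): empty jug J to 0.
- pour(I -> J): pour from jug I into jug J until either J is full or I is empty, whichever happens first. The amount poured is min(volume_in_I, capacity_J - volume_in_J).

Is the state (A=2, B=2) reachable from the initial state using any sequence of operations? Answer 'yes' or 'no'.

BFS explored all 20 reachable states.
Reachable set includes: (0,0), (0,2), (0,3), (0,5), (0,6), (0,8), (0,9), (2,0), (2,9), (3,0), (3,9), (5,0) ...
Target (A=2, B=2) not in reachable set → no.

Answer: no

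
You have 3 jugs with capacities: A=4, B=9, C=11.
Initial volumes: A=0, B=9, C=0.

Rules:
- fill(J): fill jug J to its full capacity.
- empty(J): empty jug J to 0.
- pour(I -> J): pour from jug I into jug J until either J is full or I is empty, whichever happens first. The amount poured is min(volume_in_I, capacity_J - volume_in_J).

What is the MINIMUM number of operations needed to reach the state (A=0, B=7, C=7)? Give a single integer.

Answer: 5

Derivation:
BFS from (A=0, B=9, C=0). One shortest path:
  1. pour(B -> C) -> (A=0 B=0 C=9)
  2. fill(B) -> (A=0 B=9 C=9)
  3. pour(B -> C) -> (A=0 B=7 C=11)
  4. pour(C -> A) -> (A=4 B=7 C=7)
  5. empty(A) -> (A=0 B=7 C=7)
Reached target in 5 moves.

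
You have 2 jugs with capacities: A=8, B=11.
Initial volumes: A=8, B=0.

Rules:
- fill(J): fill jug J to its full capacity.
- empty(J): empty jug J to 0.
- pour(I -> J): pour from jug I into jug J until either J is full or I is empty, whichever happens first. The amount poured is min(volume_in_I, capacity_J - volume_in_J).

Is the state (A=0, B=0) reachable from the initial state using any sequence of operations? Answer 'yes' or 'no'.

Answer: yes

Derivation:
BFS from (A=8, B=0):
  1. empty(A) -> (A=0 B=0)
Target reached → yes.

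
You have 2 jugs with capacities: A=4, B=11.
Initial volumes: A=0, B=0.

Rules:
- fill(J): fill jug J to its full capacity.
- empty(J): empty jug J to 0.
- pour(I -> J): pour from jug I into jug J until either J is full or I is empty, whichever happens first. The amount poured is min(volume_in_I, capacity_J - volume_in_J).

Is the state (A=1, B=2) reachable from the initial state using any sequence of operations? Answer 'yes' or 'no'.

Answer: no

Derivation:
BFS explored all 30 reachable states.
Reachable set includes: (0,0), (0,1), (0,2), (0,3), (0,4), (0,5), (0,6), (0,7), (0,8), (0,9), (0,10), (0,11) ...
Target (A=1, B=2) not in reachable set → no.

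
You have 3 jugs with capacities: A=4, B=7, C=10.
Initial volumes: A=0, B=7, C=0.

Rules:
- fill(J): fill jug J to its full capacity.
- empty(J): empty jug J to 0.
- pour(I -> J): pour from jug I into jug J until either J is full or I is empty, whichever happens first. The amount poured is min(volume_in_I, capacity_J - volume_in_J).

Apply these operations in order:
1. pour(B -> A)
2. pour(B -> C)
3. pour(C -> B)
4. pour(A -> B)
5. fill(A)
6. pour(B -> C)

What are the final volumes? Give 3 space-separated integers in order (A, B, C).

Answer: 4 0 7

Derivation:
Step 1: pour(B -> A) -> (A=4 B=3 C=0)
Step 2: pour(B -> C) -> (A=4 B=0 C=3)
Step 3: pour(C -> B) -> (A=4 B=3 C=0)
Step 4: pour(A -> B) -> (A=0 B=7 C=0)
Step 5: fill(A) -> (A=4 B=7 C=0)
Step 6: pour(B -> C) -> (A=4 B=0 C=7)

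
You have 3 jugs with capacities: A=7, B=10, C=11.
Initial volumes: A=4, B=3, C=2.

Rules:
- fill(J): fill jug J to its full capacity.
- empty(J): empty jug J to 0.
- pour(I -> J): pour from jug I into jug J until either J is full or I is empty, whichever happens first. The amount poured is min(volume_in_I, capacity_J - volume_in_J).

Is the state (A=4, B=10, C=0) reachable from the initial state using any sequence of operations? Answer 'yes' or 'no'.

BFS from (A=4, B=3, C=2):
  1. fill(B) -> (A=4 B=10 C=2)
  2. empty(C) -> (A=4 B=10 C=0)
Target reached → yes.

Answer: yes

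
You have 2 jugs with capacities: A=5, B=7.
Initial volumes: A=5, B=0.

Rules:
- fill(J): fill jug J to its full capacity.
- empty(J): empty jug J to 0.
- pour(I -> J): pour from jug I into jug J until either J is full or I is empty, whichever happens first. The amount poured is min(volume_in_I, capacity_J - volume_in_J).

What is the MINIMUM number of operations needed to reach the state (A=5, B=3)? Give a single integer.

BFS from (A=5, B=0). One shortest path:
  1. pour(A -> B) -> (A=0 B=5)
  2. fill(A) -> (A=5 B=5)
  3. pour(A -> B) -> (A=3 B=7)
  4. empty(B) -> (A=3 B=0)
  5. pour(A -> B) -> (A=0 B=3)
  6. fill(A) -> (A=5 B=3)
Reached target in 6 moves.

Answer: 6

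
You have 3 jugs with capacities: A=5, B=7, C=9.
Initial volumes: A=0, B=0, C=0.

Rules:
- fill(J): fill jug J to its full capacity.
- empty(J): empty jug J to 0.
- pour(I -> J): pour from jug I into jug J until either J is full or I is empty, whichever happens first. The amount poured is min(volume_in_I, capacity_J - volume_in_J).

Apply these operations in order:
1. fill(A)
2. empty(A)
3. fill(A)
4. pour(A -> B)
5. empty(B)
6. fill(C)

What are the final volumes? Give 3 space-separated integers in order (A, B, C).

Step 1: fill(A) -> (A=5 B=0 C=0)
Step 2: empty(A) -> (A=0 B=0 C=0)
Step 3: fill(A) -> (A=5 B=0 C=0)
Step 4: pour(A -> B) -> (A=0 B=5 C=0)
Step 5: empty(B) -> (A=0 B=0 C=0)
Step 6: fill(C) -> (A=0 B=0 C=9)

Answer: 0 0 9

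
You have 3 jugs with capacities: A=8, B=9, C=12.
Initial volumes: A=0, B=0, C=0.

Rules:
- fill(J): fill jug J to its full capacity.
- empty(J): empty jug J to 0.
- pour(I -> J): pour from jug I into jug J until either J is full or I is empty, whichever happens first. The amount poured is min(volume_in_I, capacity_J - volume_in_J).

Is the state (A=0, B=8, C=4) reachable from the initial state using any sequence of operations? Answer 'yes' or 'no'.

BFS from (A=0, B=0, C=0):
  1. fill(C) -> (A=0 B=0 C=12)
  2. pour(C -> A) -> (A=8 B=0 C=4)
  3. pour(A -> B) -> (A=0 B=8 C=4)
Target reached → yes.

Answer: yes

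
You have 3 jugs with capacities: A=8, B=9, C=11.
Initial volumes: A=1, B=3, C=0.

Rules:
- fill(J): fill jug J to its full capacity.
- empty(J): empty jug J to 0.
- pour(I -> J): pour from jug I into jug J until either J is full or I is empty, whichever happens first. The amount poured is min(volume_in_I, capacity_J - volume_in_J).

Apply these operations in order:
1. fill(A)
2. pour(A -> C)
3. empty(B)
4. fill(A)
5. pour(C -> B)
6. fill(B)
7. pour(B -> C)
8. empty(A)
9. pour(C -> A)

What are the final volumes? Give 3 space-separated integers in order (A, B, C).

Answer: 8 0 1

Derivation:
Step 1: fill(A) -> (A=8 B=3 C=0)
Step 2: pour(A -> C) -> (A=0 B=3 C=8)
Step 3: empty(B) -> (A=0 B=0 C=8)
Step 4: fill(A) -> (A=8 B=0 C=8)
Step 5: pour(C -> B) -> (A=8 B=8 C=0)
Step 6: fill(B) -> (A=8 B=9 C=0)
Step 7: pour(B -> C) -> (A=8 B=0 C=9)
Step 8: empty(A) -> (A=0 B=0 C=9)
Step 9: pour(C -> A) -> (A=8 B=0 C=1)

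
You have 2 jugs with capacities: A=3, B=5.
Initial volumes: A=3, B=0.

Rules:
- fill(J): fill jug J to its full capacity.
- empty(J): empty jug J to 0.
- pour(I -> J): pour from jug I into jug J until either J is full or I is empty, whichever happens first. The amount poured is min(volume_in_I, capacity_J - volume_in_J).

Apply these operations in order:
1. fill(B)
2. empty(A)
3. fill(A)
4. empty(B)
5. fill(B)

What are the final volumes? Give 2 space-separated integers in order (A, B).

Step 1: fill(B) -> (A=3 B=5)
Step 2: empty(A) -> (A=0 B=5)
Step 3: fill(A) -> (A=3 B=5)
Step 4: empty(B) -> (A=3 B=0)
Step 5: fill(B) -> (A=3 B=5)

Answer: 3 5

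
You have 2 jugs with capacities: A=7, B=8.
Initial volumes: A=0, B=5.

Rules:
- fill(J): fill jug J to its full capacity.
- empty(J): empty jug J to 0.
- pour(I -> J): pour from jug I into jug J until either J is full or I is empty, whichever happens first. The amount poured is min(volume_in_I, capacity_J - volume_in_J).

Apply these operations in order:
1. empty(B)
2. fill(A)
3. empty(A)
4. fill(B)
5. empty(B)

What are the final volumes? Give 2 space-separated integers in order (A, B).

Answer: 0 0

Derivation:
Step 1: empty(B) -> (A=0 B=0)
Step 2: fill(A) -> (A=7 B=0)
Step 3: empty(A) -> (A=0 B=0)
Step 4: fill(B) -> (A=0 B=8)
Step 5: empty(B) -> (A=0 B=0)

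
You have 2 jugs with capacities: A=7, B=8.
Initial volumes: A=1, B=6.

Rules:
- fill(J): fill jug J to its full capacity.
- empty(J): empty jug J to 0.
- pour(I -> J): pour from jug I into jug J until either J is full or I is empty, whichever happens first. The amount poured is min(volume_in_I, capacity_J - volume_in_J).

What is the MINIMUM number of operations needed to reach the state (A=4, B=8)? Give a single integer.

Answer: 6

Derivation:
BFS from (A=1, B=6). One shortest path:
  1. fill(A) -> (A=7 B=6)
  2. pour(A -> B) -> (A=5 B=8)
  3. empty(B) -> (A=5 B=0)
  4. pour(A -> B) -> (A=0 B=5)
  5. fill(A) -> (A=7 B=5)
  6. pour(A -> B) -> (A=4 B=8)
Reached target in 6 moves.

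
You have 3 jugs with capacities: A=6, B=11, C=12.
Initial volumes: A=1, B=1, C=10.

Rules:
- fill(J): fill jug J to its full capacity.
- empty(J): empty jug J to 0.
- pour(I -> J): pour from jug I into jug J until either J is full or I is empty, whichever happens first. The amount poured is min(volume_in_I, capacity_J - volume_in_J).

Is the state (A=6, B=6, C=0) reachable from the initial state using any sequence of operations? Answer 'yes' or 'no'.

Answer: yes

Derivation:
BFS from (A=1, B=1, C=10):
  1. pour(C -> A) -> (A=6 B=1 C=5)
  2. pour(C -> B) -> (A=6 B=6 C=0)
Target reached → yes.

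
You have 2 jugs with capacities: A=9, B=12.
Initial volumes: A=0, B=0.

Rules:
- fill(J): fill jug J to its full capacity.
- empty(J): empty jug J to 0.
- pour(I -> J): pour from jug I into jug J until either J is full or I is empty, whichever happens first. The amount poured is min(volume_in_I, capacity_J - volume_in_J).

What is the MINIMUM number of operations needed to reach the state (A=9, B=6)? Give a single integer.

Answer: 6

Derivation:
BFS from (A=0, B=0). One shortest path:
  1. fill(B) -> (A=0 B=12)
  2. pour(B -> A) -> (A=9 B=3)
  3. empty(A) -> (A=0 B=3)
  4. pour(B -> A) -> (A=3 B=0)
  5. fill(B) -> (A=3 B=12)
  6. pour(B -> A) -> (A=9 B=6)
Reached target in 6 moves.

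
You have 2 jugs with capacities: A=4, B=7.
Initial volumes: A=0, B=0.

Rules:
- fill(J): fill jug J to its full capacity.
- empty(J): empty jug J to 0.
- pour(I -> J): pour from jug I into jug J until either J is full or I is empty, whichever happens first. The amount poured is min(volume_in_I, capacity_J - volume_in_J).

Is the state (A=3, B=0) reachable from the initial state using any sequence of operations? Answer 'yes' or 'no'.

Answer: yes

Derivation:
BFS from (A=0, B=0):
  1. fill(B) -> (A=0 B=7)
  2. pour(B -> A) -> (A=4 B=3)
  3. empty(A) -> (A=0 B=3)
  4. pour(B -> A) -> (A=3 B=0)
Target reached → yes.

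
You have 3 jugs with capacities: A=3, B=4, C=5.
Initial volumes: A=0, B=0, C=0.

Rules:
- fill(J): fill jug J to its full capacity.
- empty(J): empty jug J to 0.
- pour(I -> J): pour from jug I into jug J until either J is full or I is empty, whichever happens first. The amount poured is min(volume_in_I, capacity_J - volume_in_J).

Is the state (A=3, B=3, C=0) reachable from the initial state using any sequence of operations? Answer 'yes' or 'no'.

Answer: yes

Derivation:
BFS from (A=0, B=0, C=0):
  1. fill(A) -> (A=3 B=0 C=0)
  2. pour(A -> B) -> (A=0 B=3 C=0)
  3. fill(A) -> (A=3 B=3 C=0)
Target reached → yes.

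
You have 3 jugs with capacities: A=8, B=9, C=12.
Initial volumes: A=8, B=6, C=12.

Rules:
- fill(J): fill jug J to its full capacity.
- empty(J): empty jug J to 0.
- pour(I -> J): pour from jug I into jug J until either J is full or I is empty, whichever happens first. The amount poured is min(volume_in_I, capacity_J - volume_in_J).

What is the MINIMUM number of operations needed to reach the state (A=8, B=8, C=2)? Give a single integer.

BFS from (A=8, B=6, C=12). One shortest path:
  1. empty(A) -> (A=0 B=6 C=12)
  2. pour(B -> A) -> (A=6 B=0 C=12)
  3. pour(C -> A) -> (A=8 B=0 C=10)
  4. pour(A -> B) -> (A=0 B=8 C=10)
  5. pour(C -> A) -> (A=8 B=8 C=2)
Reached target in 5 moves.

Answer: 5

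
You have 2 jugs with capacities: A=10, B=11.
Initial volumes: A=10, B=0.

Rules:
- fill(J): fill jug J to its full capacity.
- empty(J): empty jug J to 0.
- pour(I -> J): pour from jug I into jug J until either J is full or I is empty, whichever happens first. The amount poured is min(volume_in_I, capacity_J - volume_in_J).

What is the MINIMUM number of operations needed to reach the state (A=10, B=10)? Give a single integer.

BFS from (A=10, B=0). One shortest path:
  1. pour(A -> B) -> (A=0 B=10)
  2. fill(A) -> (A=10 B=10)
Reached target in 2 moves.

Answer: 2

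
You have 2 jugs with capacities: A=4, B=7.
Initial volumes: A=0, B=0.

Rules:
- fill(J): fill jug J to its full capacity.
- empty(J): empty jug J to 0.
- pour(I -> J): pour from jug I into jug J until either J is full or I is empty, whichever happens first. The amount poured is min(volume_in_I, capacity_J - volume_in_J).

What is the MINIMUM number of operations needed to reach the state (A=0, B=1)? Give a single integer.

Answer: 6

Derivation:
BFS from (A=0, B=0). One shortest path:
  1. fill(A) -> (A=4 B=0)
  2. pour(A -> B) -> (A=0 B=4)
  3. fill(A) -> (A=4 B=4)
  4. pour(A -> B) -> (A=1 B=7)
  5. empty(B) -> (A=1 B=0)
  6. pour(A -> B) -> (A=0 B=1)
Reached target in 6 moves.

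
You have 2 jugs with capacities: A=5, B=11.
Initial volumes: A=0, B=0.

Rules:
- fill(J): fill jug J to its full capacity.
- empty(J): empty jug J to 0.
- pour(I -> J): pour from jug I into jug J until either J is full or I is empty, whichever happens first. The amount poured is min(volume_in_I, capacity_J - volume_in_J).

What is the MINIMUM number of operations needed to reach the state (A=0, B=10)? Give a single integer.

Answer: 4

Derivation:
BFS from (A=0, B=0). One shortest path:
  1. fill(A) -> (A=5 B=0)
  2. pour(A -> B) -> (A=0 B=5)
  3. fill(A) -> (A=5 B=5)
  4. pour(A -> B) -> (A=0 B=10)
Reached target in 4 moves.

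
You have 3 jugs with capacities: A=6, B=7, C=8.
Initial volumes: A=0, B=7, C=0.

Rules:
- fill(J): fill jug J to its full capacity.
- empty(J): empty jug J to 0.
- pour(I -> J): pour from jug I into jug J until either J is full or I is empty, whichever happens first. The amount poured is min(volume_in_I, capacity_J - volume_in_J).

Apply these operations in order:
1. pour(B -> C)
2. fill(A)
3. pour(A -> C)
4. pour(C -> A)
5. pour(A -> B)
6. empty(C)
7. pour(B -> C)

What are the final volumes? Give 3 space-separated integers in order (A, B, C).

Step 1: pour(B -> C) -> (A=0 B=0 C=7)
Step 2: fill(A) -> (A=6 B=0 C=7)
Step 3: pour(A -> C) -> (A=5 B=0 C=8)
Step 4: pour(C -> A) -> (A=6 B=0 C=7)
Step 5: pour(A -> B) -> (A=0 B=6 C=7)
Step 6: empty(C) -> (A=0 B=6 C=0)
Step 7: pour(B -> C) -> (A=0 B=0 C=6)

Answer: 0 0 6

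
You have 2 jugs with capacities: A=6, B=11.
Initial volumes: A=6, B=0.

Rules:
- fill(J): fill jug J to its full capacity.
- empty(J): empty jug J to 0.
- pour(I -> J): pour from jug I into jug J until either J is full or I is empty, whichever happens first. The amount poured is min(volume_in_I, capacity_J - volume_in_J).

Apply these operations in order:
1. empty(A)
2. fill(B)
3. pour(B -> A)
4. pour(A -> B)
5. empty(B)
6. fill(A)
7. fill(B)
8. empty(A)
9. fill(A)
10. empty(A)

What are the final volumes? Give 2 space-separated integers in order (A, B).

Step 1: empty(A) -> (A=0 B=0)
Step 2: fill(B) -> (A=0 B=11)
Step 3: pour(B -> A) -> (A=6 B=5)
Step 4: pour(A -> B) -> (A=0 B=11)
Step 5: empty(B) -> (A=0 B=0)
Step 6: fill(A) -> (A=6 B=0)
Step 7: fill(B) -> (A=6 B=11)
Step 8: empty(A) -> (A=0 B=11)
Step 9: fill(A) -> (A=6 B=11)
Step 10: empty(A) -> (A=0 B=11)

Answer: 0 11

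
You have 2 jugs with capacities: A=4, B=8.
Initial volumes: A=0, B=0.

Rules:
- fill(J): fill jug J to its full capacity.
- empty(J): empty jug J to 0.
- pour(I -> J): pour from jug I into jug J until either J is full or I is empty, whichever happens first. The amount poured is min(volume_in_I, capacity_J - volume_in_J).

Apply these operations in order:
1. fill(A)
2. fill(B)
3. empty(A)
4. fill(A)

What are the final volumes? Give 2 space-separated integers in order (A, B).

Step 1: fill(A) -> (A=4 B=0)
Step 2: fill(B) -> (A=4 B=8)
Step 3: empty(A) -> (A=0 B=8)
Step 4: fill(A) -> (A=4 B=8)

Answer: 4 8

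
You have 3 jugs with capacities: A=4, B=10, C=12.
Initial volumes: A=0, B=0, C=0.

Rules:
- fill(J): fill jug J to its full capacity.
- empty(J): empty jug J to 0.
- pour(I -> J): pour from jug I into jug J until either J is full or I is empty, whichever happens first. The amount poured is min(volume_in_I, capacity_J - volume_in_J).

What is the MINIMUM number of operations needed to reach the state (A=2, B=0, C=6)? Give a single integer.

Answer: 6

Derivation:
BFS from (A=0, B=0, C=0). One shortest path:
  1. fill(C) -> (A=0 B=0 C=12)
  2. pour(C -> B) -> (A=0 B=10 C=2)
  3. pour(B -> A) -> (A=4 B=6 C=2)
  4. empty(A) -> (A=0 B=6 C=2)
  5. pour(C -> A) -> (A=2 B=6 C=0)
  6. pour(B -> C) -> (A=2 B=0 C=6)
Reached target in 6 moves.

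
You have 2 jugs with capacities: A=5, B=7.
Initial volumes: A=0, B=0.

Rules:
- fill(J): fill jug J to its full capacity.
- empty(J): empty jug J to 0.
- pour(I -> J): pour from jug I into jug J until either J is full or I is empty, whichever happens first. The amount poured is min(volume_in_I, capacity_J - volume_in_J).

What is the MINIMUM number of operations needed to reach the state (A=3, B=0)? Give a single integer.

Answer: 5

Derivation:
BFS from (A=0, B=0). One shortest path:
  1. fill(A) -> (A=5 B=0)
  2. pour(A -> B) -> (A=0 B=5)
  3. fill(A) -> (A=5 B=5)
  4. pour(A -> B) -> (A=3 B=7)
  5. empty(B) -> (A=3 B=0)
Reached target in 5 moves.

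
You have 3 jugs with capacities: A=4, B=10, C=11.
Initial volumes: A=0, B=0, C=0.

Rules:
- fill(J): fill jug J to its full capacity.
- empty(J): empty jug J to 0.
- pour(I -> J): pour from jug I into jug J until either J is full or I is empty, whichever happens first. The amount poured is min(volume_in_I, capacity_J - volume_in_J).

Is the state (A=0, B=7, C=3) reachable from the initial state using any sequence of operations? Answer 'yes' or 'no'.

BFS from (A=0, B=0, C=0):
  1. fill(A) -> (A=4 B=0 C=0)
  2. fill(B) -> (A=4 B=10 C=0)
  3. pour(A -> C) -> (A=0 B=10 C=4)
  4. pour(B -> C) -> (A=0 B=3 C=11)
  5. pour(C -> A) -> (A=4 B=3 C=7)
  6. empty(A) -> (A=0 B=3 C=7)
  7. pour(C -> A) -> (A=4 B=3 C=3)
  8. pour(A -> B) -> (A=0 B=7 C=3)
Target reached → yes.

Answer: yes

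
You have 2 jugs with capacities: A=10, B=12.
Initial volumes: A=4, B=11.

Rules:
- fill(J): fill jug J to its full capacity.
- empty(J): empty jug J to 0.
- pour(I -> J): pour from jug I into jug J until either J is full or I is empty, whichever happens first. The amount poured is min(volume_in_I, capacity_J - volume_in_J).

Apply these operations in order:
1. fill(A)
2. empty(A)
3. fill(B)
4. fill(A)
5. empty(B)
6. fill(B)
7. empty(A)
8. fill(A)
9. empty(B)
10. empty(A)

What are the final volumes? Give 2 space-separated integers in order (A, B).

Answer: 0 0

Derivation:
Step 1: fill(A) -> (A=10 B=11)
Step 2: empty(A) -> (A=0 B=11)
Step 3: fill(B) -> (A=0 B=12)
Step 4: fill(A) -> (A=10 B=12)
Step 5: empty(B) -> (A=10 B=0)
Step 6: fill(B) -> (A=10 B=12)
Step 7: empty(A) -> (A=0 B=12)
Step 8: fill(A) -> (A=10 B=12)
Step 9: empty(B) -> (A=10 B=0)
Step 10: empty(A) -> (A=0 B=0)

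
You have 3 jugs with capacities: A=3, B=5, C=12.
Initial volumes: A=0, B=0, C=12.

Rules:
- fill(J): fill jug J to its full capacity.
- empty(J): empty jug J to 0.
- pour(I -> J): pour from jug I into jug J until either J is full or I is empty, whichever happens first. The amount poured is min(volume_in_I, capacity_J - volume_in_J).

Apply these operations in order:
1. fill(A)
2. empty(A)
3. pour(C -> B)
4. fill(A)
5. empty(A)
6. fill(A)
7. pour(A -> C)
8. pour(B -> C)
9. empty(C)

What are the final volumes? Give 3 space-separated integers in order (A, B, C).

Step 1: fill(A) -> (A=3 B=0 C=12)
Step 2: empty(A) -> (A=0 B=0 C=12)
Step 3: pour(C -> B) -> (A=0 B=5 C=7)
Step 4: fill(A) -> (A=3 B=5 C=7)
Step 5: empty(A) -> (A=0 B=5 C=7)
Step 6: fill(A) -> (A=3 B=5 C=7)
Step 7: pour(A -> C) -> (A=0 B=5 C=10)
Step 8: pour(B -> C) -> (A=0 B=3 C=12)
Step 9: empty(C) -> (A=0 B=3 C=0)

Answer: 0 3 0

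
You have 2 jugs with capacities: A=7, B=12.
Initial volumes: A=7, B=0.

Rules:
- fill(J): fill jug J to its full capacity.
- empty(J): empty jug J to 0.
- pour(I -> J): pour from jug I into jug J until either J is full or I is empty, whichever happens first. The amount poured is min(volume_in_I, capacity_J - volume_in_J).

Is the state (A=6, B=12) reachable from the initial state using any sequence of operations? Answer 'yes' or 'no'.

BFS from (A=7, B=0):
  1. pour(A -> B) -> (A=0 B=7)
  2. fill(A) -> (A=7 B=7)
  3. pour(A -> B) -> (A=2 B=12)
  4. empty(B) -> (A=2 B=0)
  5. pour(A -> B) -> (A=0 B=2)
  6. fill(A) -> (A=7 B=2)
  7. pour(A -> B) -> (A=0 B=9)
  8. fill(A) -> (A=7 B=9)
  9. pour(A -> B) -> (A=4 B=12)
  10. empty(B) -> (A=4 B=0)
  11. pour(A -> B) -> (A=0 B=4)
  12. fill(A) -> (A=7 B=4)
  13. pour(A -> B) -> (A=0 B=11)
  14. fill(A) -> (A=7 B=11)
  15. pour(A -> B) -> (A=6 B=12)
Target reached → yes.

Answer: yes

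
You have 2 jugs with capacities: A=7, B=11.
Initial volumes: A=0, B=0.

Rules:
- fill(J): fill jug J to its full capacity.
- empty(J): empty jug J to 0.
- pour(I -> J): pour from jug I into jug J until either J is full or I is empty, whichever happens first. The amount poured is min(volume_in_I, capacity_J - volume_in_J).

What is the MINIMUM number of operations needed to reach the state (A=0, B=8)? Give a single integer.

Answer: 7

Derivation:
BFS from (A=0, B=0). One shortest path:
  1. fill(B) -> (A=0 B=11)
  2. pour(B -> A) -> (A=7 B=4)
  3. empty(A) -> (A=0 B=4)
  4. pour(B -> A) -> (A=4 B=0)
  5. fill(B) -> (A=4 B=11)
  6. pour(B -> A) -> (A=7 B=8)
  7. empty(A) -> (A=0 B=8)
Reached target in 7 moves.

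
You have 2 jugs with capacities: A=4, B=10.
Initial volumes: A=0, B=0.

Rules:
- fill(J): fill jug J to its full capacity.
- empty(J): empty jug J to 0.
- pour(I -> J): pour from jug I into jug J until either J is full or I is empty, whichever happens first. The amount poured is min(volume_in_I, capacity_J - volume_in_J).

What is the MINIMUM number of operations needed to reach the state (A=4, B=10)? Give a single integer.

Answer: 2

Derivation:
BFS from (A=0, B=0). One shortest path:
  1. fill(A) -> (A=4 B=0)
  2. fill(B) -> (A=4 B=10)
Reached target in 2 moves.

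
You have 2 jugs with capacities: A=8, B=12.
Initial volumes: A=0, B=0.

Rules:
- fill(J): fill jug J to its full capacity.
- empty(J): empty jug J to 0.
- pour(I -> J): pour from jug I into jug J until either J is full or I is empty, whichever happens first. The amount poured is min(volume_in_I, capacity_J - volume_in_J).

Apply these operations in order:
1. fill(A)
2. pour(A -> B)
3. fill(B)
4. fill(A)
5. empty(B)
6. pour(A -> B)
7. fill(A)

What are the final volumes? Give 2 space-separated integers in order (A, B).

Step 1: fill(A) -> (A=8 B=0)
Step 2: pour(A -> B) -> (A=0 B=8)
Step 3: fill(B) -> (A=0 B=12)
Step 4: fill(A) -> (A=8 B=12)
Step 5: empty(B) -> (A=8 B=0)
Step 6: pour(A -> B) -> (A=0 B=8)
Step 7: fill(A) -> (A=8 B=8)

Answer: 8 8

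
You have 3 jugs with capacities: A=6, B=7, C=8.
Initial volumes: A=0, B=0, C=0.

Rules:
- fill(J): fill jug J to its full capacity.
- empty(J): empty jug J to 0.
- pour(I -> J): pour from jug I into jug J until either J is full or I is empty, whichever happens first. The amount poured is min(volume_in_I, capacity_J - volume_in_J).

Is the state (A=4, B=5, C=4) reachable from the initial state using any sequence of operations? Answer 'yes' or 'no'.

Answer: no

Derivation:
BFS explored all 294 reachable states.
Reachable set includes: (0,0,0), (0,0,1), (0,0,2), (0,0,3), (0,0,4), (0,0,5), (0,0,6), (0,0,7), (0,0,8), (0,1,0), (0,1,1), (0,1,2) ...
Target (A=4, B=5, C=4) not in reachable set → no.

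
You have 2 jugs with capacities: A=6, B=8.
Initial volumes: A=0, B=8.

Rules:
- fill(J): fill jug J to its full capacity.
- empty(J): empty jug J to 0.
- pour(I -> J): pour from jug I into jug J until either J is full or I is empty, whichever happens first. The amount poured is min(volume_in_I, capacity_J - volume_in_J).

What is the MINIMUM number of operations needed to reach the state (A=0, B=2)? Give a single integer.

Answer: 2

Derivation:
BFS from (A=0, B=8). One shortest path:
  1. pour(B -> A) -> (A=6 B=2)
  2. empty(A) -> (A=0 B=2)
Reached target in 2 moves.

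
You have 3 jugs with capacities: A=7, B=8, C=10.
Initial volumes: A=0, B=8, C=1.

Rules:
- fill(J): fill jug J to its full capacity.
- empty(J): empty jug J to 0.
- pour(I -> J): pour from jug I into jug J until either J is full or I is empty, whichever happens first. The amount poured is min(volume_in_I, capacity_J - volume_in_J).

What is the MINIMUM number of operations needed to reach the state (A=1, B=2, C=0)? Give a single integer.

Answer: 6

Derivation:
BFS from (A=0, B=8, C=1). One shortest path:
  1. empty(B) -> (A=0 B=0 C=1)
  2. pour(C -> A) -> (A=1 B=0 C=0)
  3. fill(C) -> (A=1 B=0 C=10)
  4. pour(C -> B) -> (A=1 B=8 C=2)
  5. empty(B) -> (A=1 B=0 C=2)
  6. pour(C -> B) -> (A=1 B=2 C=0)
Reached target in 6 moves.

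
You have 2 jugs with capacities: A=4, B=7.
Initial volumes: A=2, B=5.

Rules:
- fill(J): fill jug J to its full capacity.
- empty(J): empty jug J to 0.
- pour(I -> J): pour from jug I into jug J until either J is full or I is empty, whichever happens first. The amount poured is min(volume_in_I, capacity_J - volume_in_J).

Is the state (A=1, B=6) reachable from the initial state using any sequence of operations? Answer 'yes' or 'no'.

BFS explored all 23 reachable states.
Reachable set includes: (0,0), (0,1), (0,2), (0,3), (0,4), (0,5), (0,6), (0,7), (1,0), (1,7), (2,0), (2,5) ...
Target (A=1, B=6) not in reachable set → no.

Answer: no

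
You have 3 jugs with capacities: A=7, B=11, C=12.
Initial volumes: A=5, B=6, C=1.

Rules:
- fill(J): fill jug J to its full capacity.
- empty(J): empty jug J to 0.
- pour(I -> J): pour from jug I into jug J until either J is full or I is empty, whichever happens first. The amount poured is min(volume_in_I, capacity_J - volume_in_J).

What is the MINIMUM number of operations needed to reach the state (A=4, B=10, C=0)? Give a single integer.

Answer: 7

Derivation:
BFS from (A=5, B=6, C=1). One shortest path:
  1. fill(A) -> (A=7 B=6 C=1)
  2. pour(A -> B) -> (A=2 B=11 C=1)
  3. pour(A -> C) -> (A=0 B=11 C=3)
  4. pour(B -> A) -> (A=7 B=4 C=3)
  5. pour(A -> C) -> (A=0 B=4 C=10)
  6. pour(B -> A) -> (A=4 B=0 C=10)
  7. pour(C -> B) -> (A=4 B=10 C=0)
Reached target in 7 moves.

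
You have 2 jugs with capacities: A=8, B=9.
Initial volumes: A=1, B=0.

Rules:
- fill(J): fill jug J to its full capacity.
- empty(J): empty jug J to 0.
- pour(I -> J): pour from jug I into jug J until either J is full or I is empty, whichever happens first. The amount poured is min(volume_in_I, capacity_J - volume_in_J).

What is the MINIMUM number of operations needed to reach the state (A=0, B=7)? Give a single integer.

BFS from (A=1, B=0). One shortest path:
  1. fill(A) -> (A=8 B=0)
  2. pour(A -> B) -> (A=0 B=8)
  3. fill(A) -> (A=8 B=8)
  4. pour(A -> B) -> (A=7 B=9)
  5. empty(B) -> (A=7 B=0)
  6. pour(A -> B) -> (A=0 B=7)
Reached target in 6 moves.

Answer: 6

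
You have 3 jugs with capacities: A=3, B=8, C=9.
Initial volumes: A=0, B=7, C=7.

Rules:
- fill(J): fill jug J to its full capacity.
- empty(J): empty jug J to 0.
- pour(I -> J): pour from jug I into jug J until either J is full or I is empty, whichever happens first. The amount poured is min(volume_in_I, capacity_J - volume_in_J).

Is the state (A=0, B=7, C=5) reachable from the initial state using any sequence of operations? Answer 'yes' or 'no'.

BFS from (A=0, B=7, C=7):
  1. fill(A) -> (A=3 B=7 C=7)
  2. pour(A -> B) -> (A=2 B=8 C=7)
  3. empty(B) -> (A=2 B=0 C=7)
  4. pour(C -> B) -> (A=2 B=7 C=0)
  5. pour(A -> C) -> (A=0 B=7 C=2)
  6. fill(A) -> (A=3 B=7 C=2)
  7. pour(A -> C) -> (A=0 B=7 C=5)
Target reached → yes.

Answer: yes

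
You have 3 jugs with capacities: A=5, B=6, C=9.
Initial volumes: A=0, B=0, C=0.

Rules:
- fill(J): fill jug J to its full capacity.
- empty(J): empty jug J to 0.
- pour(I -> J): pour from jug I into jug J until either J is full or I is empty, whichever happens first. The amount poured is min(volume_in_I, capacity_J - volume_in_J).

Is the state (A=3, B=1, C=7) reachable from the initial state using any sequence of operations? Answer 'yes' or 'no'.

BFS explored all 260 reachable states.
Reachable set includes: (0,0,0), (0,0,1), (0,0,2), (0,0,3), (0,0,4), (0,0,5), (0,0,6), (0,0,7), (0,0,8), (0,0,9), (0,1,0), (0,1,1) ...
Target (A=3, B=1, C=7) not in reachable set → no.

Answer: no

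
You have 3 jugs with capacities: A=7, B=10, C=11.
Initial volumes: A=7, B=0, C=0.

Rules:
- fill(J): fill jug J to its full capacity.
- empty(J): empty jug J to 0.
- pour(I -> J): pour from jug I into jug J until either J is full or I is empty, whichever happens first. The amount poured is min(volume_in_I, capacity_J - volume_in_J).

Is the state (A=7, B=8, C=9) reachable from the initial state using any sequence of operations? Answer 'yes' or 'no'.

BFS from (A=7, B=0, C=0):
  1. fill(B) -> (A=7 B=10 C=0)
  2. pour(B -> C) -> (A=7 B=0 C=10)
  3. pour(A -> C) -> (A=6 B=0 C=11)
  4. pour(C -> B) -> (A=6 B=10 C=1)
  5. pour(B -> A) -> (A=7 B=9 C=1)
  6. empty(A) -> (A=0 B=9 C=1)
  7. pour(C -> A) -> (A=1 B=9 C=0)
  8. pour(B -> C) -> (A=1 B=0 C=9)
  9. pour(A -> B) -> (A=0 B=1 C=9)
  10. fill(A) -> (A=7 B=1 C=9)
  11. pour(A -> B) -> (A=0 B=8 C=9)
  12. fill(A) -> (A=7 B=8 C=9)
Target reached → yes.

Answer: yes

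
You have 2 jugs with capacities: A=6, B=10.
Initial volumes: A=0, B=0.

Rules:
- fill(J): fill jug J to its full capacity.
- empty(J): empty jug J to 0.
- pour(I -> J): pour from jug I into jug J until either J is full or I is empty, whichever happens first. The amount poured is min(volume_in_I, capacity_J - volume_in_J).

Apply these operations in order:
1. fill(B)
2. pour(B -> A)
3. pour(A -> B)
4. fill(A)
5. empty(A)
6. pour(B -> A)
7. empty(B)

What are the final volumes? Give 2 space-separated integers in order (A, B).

Step 1: fill(B) -> (A=0 B=10)
Step 2: pour(B -> A) -> (A=6 B=4)
Step 3: pour(A -> B) -> (A=0 B=10)
Step 4: fill(A) -> (A=6 B=10)
Step 5: empty(A) -> (A=0 B=10)
Step 6: pour(B -> A) -> (A=6 B=4)
Step 7: empty(B) -> (A=6 B=0)

Answer: 6 0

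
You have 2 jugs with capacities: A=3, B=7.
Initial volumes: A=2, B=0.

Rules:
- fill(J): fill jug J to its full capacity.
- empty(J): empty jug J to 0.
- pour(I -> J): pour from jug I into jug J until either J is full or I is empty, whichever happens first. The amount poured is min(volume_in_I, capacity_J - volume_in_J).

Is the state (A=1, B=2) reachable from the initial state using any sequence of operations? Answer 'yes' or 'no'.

Answer: no

Derivation:
BFS explored all 20 reachable states.
Reachable set includes: (0,0), (0,1), (0,2), (0,3), (0,4), (0,5), (0,6), (0,7), (1,0), (1,7), (2,0), (2,7) ...
Target (A=1, B=2) not in reachable set → no.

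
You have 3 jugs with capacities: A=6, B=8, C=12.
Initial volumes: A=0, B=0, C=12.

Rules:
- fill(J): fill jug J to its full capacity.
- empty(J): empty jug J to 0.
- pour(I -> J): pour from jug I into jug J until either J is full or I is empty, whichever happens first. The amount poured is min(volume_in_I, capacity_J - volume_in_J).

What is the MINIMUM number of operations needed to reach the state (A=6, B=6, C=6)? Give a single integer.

Answer: 3

Derivation:
BFS from (A=0, B=0, C=12). One shortest path:
  1. fill(A) -> (A=6 B=0 C=12)
  2. pour(A -> B) -> (A=0 B=6 C=12)
  3. pour(C -> A) -> (A=6 B=6 C=6)
Reached target in 3 moves.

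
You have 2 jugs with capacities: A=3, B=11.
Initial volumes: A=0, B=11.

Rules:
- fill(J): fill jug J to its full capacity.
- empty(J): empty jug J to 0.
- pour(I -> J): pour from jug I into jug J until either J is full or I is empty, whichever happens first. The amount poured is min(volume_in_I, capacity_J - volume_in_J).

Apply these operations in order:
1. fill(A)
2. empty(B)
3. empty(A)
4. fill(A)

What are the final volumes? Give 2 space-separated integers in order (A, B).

Step 1: fill(A) -> (A=3 B=11)
Step 2: empty(B) -> (A=3 B=0)
Step 3: empty(A) -> (A=0 B=0)
Step 4: fill(A) -> (A=3 B=0)

Answer: 3 0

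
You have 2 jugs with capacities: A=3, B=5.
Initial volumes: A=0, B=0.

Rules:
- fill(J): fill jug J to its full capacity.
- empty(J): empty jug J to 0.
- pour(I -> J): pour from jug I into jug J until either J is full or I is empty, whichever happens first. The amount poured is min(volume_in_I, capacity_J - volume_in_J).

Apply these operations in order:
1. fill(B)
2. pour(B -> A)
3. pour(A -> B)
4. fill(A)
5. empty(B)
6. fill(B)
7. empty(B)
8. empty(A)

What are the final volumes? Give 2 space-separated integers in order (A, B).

Step 1: fill(B) -> (A=0 B=5)
Step 2: pour(B -> A) -> (A=3 B=2)
Step 3: pour(A -> B) -> (A=0 B=5)
Step 4: fill(A) -> (A=3 B=5)
Step 5: empty(B) -> (A=3 B=0)
Step 6: fill(B) -> (A=3 B=5)
Step 7: empty(B) -> (A=3 B=0)
Step 8: empty(A) -> (A=0 B=0)

Answer: 0 0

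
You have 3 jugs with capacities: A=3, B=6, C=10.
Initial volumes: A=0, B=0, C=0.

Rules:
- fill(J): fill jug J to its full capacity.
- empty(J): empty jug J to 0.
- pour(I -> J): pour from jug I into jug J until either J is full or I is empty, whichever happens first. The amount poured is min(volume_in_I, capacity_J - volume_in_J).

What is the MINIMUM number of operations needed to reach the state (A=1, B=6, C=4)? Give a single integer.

BFS from (A=0, B=0, C=0). One shortest path:
  1. fill(C) -> (A=0 B=0 C=10)
  2. pour(C -> A) -> (A=3 B=0 C=7)
  3. empty(A) -> (A=0 B=0 C=7)
  4. pour(C -> B) -> (A=0 B=6 C=1)
  5. empty(B) -> (A=0 B=0 C=1)
  6. pour(C -> A) -> (A=1 B=0 C=0)
  7. fill(C) -> (A=1 B=0 C=10)
  8. pour(C -> B) -> (A=1 B=6 C=4)
Reached target in 8 moves.

Answer: 8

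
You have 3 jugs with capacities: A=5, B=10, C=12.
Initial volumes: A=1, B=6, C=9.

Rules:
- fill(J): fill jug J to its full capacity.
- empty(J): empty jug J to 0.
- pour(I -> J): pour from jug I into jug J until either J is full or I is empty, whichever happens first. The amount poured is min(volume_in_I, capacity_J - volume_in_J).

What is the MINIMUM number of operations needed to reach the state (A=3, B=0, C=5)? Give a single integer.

Answer: 5

Derivation:
BFS from (A=1, B=6, C=9). One shortest path:
  1. fill(A) -> (A=5 B=6 C=9)
  2. pour(B -> C) -> (A=5 B=3 C=12)
  3. empty(C) -> (A=5 B=3 C=0)
  4. pour(A -> C) -> (A=0 B=3 C=5)
  5. pour(B -> A) -> (A=3 B=0 C=5)
Reached target in 5 moves.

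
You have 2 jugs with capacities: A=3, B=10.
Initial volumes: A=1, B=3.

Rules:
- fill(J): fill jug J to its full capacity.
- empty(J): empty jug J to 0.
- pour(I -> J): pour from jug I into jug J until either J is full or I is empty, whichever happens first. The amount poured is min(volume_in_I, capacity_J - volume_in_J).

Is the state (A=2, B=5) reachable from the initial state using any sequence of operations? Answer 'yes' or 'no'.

BFS explored all 27 reachable states.
Reachable set includes: (0,0), (0,1), (0,2), (0,3), (0,4), (0,5), (0,6), (0,7), (0,8), (0,9), (0,10), (1,0) ...
Target (A=2, B=5) not in reachable set → no.

Answer: no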